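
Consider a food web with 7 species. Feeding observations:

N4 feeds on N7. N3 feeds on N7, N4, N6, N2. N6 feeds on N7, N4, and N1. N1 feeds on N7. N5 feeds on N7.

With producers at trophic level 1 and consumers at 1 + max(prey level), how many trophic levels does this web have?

4

Producers (level 1): N2, N7.
N7 → N1 → N6 → N3 gives N3 level 4.
No species has a prey at level 4, so no species reaches level 5.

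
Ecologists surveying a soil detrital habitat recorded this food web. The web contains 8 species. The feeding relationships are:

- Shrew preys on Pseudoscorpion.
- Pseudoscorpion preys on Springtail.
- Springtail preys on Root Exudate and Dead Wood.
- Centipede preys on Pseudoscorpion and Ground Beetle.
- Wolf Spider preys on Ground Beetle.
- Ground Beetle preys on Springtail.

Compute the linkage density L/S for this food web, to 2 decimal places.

There are L = 8 links among S = 8 species.
L/S = 8/8 = 1.0000 ≈ 1.00.

L/S = 1.00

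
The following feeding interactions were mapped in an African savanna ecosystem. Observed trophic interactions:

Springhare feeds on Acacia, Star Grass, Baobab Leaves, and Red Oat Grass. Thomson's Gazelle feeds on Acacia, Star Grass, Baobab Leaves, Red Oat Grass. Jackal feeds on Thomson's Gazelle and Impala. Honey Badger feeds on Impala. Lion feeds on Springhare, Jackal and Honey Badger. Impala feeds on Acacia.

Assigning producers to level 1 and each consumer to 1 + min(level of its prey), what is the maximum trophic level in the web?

Producers (level 1): Star Grass, Acacia, Red Oat Grass, Baobab Leaves.
Following each consumer down to its lowest-level prey: Star Grass → Springhare → Lion (levels 1 through 3).
All prey of Lion (Springhare 2, Honey Badger 3, Jackal 3) are at level 2 or above, so Lion is at level 1 + 2 = 3.
Every consumer has at least one prey at level 2 or below, so none exceeds level 3.

3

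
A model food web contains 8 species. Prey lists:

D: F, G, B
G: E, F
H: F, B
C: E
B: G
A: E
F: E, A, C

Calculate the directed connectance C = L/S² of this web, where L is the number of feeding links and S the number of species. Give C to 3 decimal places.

The web has S = 8 species and L = 13 feeding links.
C = L / S² = 13 / 64 = 0.2031 ≈ 0.203.

C = 0.203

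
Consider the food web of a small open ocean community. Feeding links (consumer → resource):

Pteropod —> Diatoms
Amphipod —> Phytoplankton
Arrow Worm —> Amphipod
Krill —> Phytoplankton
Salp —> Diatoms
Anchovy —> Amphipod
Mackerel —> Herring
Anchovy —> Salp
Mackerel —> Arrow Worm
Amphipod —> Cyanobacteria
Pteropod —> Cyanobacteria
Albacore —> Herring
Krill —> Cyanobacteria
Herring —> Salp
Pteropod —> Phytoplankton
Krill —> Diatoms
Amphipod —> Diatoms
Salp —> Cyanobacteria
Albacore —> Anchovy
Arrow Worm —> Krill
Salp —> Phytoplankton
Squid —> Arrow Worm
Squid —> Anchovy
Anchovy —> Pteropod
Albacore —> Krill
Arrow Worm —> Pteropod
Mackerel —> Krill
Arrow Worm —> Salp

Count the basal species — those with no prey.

3

Basal species (no prey listed): Cyanobacteria, Diatoms, Phytoplankton.
Count: 3.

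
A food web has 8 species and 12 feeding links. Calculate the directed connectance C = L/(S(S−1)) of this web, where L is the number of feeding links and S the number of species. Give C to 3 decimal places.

C = 0.214

The web has S = 8 species and L = 12 feeding links.
C = L / (S(S−1)) = 12 / 56 = 0.2143 ≈ 0.214.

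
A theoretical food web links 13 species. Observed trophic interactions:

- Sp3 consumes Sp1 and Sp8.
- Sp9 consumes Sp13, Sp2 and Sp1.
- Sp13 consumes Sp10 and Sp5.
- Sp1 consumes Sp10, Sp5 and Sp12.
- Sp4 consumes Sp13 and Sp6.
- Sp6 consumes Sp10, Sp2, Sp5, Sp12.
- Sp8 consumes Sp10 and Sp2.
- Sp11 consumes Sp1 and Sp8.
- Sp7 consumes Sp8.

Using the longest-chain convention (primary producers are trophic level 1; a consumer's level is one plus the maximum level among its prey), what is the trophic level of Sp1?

Sp12 is a producer → level 1.
Sp1 eats Sp12 (level 1); other prey at levels: Sp10 1, Sp5 1 → level 2.

Trophic level 2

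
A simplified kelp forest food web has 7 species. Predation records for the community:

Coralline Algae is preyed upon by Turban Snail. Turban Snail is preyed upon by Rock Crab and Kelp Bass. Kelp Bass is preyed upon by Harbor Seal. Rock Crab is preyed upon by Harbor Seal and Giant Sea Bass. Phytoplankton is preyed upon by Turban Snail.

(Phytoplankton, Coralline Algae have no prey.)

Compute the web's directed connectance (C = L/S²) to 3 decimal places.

The web has S = 7 species and L = 7 feeding links.
C = L / S² = 7 / 49 = 0.1429 ≈ 0.143.

C = 0.143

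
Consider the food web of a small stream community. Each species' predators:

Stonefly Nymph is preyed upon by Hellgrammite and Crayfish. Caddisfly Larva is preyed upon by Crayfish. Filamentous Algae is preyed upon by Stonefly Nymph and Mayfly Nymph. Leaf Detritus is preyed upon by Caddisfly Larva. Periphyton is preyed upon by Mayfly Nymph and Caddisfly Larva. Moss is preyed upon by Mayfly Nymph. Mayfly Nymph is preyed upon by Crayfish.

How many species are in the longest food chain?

One longest chain: Filamentous Algae → Stonefly Nymph → Hellgrammite.
It has 3 species and 2 links.

3 species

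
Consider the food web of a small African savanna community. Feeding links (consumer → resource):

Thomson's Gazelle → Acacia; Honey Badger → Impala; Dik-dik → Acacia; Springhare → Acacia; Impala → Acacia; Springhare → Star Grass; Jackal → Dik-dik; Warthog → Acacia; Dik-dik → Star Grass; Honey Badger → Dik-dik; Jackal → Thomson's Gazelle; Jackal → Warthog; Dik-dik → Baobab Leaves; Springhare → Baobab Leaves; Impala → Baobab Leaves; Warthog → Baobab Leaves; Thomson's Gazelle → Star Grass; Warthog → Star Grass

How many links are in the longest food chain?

One longest chain: Baobab Leaves → Dik-dik → Jackal.
It has 3 species and 2 links.

2 links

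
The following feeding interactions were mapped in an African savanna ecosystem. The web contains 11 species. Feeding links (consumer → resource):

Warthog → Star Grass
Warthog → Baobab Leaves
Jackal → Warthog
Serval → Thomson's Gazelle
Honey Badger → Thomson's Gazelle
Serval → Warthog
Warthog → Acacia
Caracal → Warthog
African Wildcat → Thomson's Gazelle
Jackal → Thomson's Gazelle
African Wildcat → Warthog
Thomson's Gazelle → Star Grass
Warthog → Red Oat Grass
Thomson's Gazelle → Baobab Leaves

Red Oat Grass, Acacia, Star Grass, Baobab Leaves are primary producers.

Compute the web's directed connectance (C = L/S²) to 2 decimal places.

The web has S = 11 species and L = 14 feeding links.
C = L / S² = 14 / 121 = 0.1157 ≈ 0.12.

C = 0.12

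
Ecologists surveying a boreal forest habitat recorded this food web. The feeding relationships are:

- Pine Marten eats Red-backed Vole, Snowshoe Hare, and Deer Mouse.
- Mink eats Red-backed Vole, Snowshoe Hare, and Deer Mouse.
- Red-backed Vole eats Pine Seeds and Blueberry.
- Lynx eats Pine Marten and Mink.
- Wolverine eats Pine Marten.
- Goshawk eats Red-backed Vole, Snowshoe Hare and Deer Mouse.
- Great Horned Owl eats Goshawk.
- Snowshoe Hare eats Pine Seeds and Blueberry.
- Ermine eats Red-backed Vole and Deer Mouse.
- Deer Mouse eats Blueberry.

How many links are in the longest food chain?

3 links

One longest chain: Blueberry → Red-backed Vole → Pine Marten → Wolverine.
It has 4 species and 3 links.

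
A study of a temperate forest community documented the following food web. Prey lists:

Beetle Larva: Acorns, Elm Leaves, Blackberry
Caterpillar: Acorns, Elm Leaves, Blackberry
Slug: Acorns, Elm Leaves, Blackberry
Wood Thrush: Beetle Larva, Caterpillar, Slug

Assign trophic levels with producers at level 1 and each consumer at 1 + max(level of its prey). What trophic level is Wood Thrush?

Trophic level 3

Acorns is a producer → level 1.
Beetle Larva eats Acorns (level 1); other prey at levels: Elm Leaves 1, Blackberry 1 → level 2.
Wood Thrush eats Beetle Larva (level 2); other prey at levels: Caterpillar 2, Slug 2 → level 3.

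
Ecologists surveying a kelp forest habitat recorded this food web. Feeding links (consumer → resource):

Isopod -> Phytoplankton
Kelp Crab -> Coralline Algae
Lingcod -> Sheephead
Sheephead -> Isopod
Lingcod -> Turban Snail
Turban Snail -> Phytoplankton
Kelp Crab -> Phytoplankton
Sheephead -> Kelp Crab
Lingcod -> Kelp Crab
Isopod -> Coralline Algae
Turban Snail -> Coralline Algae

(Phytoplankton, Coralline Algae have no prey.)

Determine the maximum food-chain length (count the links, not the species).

One longest chain: Phytoplankton → Isopod → Sheephead → Lingcod.
It has 4 species and 3 links.

3 links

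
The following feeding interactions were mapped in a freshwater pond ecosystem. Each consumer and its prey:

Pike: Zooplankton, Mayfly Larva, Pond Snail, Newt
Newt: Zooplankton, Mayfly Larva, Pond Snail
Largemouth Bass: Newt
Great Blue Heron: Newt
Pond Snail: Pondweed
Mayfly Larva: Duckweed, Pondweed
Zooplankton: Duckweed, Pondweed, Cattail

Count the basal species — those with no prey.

Basal species (no prey listed): Duckweed, Pondweed, Cattail.
Count: 3.

3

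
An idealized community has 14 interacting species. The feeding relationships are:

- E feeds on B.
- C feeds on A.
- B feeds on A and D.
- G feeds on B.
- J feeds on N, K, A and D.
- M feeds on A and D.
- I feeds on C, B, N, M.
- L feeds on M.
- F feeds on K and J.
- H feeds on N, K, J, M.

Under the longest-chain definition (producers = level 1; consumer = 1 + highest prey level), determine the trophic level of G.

Trophic level 3

A is a producer → level 1.
B eats A (level 1); other prey at levels: D 1 → level 2.
G eats B → level 3.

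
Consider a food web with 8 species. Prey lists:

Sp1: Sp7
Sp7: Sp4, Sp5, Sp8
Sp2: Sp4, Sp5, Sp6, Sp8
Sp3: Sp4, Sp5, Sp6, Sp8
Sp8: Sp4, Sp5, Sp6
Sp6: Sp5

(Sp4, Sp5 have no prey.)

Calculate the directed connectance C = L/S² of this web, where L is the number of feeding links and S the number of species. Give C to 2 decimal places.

C = 0.25

The web has S = 8 species and L = 16 feeding links.
C = L / S² = 16 / 64 = 0.2500 ≈ 0.25.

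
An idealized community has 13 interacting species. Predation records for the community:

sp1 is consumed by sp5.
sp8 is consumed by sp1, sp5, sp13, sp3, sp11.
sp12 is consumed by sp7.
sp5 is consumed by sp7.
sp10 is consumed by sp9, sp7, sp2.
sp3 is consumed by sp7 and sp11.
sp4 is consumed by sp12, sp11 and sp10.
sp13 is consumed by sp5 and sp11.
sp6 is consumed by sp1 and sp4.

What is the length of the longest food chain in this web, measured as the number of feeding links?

3 links

One longest chain: sp6 → sp4 → sp10 → sp2.
It has 4 species and 3 links.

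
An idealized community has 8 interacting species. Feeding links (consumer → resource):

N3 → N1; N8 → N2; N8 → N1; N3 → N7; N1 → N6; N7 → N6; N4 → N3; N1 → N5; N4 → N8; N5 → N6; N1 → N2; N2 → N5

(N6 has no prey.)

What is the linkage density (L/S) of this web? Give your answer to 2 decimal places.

There are L = 12 links among S = 8 species.
L/S = 12/8 = 1.5000 ≈ 1.50.

L/S = 1.50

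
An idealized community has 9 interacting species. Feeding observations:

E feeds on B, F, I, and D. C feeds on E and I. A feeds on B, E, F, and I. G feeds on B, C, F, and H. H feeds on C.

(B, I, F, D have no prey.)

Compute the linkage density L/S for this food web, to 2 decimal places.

L/S = 1.67

There are L = 15 links among S = 9 species.
L/S = 15/9 = 1.6667 ≈ 1.67.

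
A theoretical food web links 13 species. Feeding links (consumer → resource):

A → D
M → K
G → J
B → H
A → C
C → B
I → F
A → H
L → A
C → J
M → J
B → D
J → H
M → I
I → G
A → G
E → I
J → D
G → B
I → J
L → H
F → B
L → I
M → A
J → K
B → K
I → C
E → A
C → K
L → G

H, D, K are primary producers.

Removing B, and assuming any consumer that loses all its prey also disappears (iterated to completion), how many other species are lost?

Remove B.
Round 1: F (all prey gone) → extinct.
No further losses. Total secondary extinctions: 1.

1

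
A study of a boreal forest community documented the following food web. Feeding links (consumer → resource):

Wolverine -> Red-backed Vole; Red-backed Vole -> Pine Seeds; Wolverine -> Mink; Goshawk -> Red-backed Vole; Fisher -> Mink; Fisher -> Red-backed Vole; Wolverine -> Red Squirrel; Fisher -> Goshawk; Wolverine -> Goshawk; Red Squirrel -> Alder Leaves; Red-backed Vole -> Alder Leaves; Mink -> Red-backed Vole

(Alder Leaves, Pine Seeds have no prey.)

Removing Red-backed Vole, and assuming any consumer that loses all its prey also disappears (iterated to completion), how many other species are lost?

Remove Red-backed Vole.
Round 1: Goshawk (all prey gone), Mink (all prey gone) → extinct.
Round 2: Fisher (all prey gone) → extinct.
No further losses. Total secondary extinctions: 3.

3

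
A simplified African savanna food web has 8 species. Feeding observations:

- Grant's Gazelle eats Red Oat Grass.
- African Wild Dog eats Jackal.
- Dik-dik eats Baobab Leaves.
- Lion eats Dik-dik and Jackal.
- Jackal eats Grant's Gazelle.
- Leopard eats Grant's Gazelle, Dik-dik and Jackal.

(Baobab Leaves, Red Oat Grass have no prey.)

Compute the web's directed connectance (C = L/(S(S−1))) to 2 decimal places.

C = 0.16

The web has S = 8 species and L = 9 feeding links.
C = L / (S(S−1)) = 9 / 56 = 0.1607 ≈ 0.16.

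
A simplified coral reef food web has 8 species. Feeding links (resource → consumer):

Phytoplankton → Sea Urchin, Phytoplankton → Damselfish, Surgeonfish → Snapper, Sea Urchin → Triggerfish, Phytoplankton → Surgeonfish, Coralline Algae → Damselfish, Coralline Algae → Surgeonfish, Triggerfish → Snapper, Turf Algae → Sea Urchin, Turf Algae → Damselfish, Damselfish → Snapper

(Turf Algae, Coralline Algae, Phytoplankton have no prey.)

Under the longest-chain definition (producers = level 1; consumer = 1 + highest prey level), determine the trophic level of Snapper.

Trophic level 4

Turf Algae is a producer → level 1.
Sea Urchin eats Turf Algae (level 1); other prey at levels: Phytoplankton 1 → level 2.
Triggerfish eats Sea Urchin → level 3.
Snapper eats Triggerfish (level 3); other prey at levels: Damselfish 2, Surgeonfish 2 → level 4.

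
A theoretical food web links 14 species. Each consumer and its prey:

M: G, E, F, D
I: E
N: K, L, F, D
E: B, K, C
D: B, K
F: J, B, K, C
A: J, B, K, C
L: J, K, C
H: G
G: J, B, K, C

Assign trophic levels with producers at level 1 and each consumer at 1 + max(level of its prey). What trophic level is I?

B is a producer → level 1.
E eats B (level 1); other prey at levels: K 1, C 1 → level 2.
I eats E → level 3.

Trophic level 3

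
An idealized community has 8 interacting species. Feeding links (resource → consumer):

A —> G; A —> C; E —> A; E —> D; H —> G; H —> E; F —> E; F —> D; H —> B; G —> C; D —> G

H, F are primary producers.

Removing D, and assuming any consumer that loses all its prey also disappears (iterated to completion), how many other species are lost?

0

Remove D.
Every predator of it retains at least one other prey: G still has H, A.
No consumer loses all prey, so no secondary extinctions occur.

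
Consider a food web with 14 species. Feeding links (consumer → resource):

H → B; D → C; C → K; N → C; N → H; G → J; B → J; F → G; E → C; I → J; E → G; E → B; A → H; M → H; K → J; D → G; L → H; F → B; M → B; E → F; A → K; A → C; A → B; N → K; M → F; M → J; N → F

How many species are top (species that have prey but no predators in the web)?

Top species (has prey, but nothing eats it): I, L, M, A, D, E, N.
Count: 7.

7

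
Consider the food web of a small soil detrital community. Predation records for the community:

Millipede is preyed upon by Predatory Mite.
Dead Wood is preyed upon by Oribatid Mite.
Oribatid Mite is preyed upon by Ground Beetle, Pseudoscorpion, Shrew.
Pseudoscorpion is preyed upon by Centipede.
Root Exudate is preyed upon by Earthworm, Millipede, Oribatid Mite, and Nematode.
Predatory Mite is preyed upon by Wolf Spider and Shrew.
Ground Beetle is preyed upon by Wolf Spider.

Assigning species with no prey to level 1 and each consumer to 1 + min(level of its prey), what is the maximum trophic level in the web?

Basal resources (level 1): Dead Wood, Root Exudate.
Following each consumer down to its lowest-level prey: Root Exudate → Millipede → Predatory Mite → Wolf Spider (levels 1 through 4).
All prey of Wolf Spider (Predatory Mite 3, Ground Beetle 3) are at level 3 or above, so Wolf Spider is at level 1 + 3 = 4.
Every consumer has at least one prey at level 3 or below, so none exceeds level 4.

4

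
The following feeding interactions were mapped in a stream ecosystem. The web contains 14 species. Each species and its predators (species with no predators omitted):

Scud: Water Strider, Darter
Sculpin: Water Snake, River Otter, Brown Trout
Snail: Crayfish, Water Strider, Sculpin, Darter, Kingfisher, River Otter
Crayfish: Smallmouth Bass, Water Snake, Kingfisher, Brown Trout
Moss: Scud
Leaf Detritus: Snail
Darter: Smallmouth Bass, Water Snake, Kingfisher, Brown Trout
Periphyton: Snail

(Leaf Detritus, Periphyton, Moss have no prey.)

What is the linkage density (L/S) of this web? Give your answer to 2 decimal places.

L/S = 1.57

There are L = 22 links among S = 14 species.
L/S = 22/14 = 1.5714 ≈ 1.57.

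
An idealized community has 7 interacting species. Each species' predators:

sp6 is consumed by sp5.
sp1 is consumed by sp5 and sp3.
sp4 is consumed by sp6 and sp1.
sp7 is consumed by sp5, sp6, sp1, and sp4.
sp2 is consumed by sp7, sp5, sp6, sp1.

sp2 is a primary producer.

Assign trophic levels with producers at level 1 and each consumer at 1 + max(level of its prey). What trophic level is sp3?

sp2 is a producer → level 1.
sp7 eats sp2 → level 2.
sp4 eats sp7 → level 3.
sp1 eats sp4 (level 3); other prey at levels: sp2 1, sp7 2 → level 4.
sp3 eats sp1 → level 5.

Trophic level 5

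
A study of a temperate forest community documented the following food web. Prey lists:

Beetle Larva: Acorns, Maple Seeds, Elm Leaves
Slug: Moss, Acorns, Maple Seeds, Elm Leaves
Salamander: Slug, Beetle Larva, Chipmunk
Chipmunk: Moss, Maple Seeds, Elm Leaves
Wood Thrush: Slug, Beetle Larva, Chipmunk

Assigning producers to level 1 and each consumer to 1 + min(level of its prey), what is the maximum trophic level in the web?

3

Producers (level 1): Moss, Acorns, Maple Seeds, Elm Leaves.
Following each consumer down to its lowest-level prey: Moss → Slug → Salamander (levels 1 through 3).
All prey of Salamander (Slug 2, Beetle Larva 2, Chipmunk 2) are at level 2 or above, so Salamander is at level 1 + 2 = 3.
Every consumer has at least one prey at level 2 or below, so none exceeds level 3.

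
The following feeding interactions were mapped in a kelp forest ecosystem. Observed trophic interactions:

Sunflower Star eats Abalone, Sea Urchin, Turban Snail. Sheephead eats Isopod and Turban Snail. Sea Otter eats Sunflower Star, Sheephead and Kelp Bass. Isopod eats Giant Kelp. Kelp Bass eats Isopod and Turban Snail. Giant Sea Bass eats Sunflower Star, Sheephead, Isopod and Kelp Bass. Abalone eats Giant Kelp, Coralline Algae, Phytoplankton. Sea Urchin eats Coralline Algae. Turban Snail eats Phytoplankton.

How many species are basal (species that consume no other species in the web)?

3

Basal species (no prey listed): Phytoplankton, Coralline Algae, Giant Kelp.
Count: 3.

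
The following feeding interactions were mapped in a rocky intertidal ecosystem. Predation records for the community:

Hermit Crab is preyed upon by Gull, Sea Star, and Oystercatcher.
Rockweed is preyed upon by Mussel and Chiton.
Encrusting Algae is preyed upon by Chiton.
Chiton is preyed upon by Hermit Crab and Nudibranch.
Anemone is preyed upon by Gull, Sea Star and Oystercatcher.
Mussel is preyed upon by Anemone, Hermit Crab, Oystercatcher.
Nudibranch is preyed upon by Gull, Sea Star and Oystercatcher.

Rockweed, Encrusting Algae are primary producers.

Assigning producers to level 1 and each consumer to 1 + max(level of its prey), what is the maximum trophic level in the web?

Producers (level 1): Rockweed, Encrusting Algae.
Rockweed → Mussel → Anemone → Oystercatcher gives Oystercatcher level 4.
No species has a prey at level 4, so no species reaches level 5.

4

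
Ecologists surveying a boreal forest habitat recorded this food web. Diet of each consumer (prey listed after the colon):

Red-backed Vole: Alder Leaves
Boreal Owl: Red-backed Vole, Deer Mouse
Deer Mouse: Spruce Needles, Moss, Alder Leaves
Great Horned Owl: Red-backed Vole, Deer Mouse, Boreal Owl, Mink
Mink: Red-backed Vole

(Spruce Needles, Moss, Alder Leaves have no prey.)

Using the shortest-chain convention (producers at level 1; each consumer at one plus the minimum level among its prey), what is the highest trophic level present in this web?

Producers (level 1): Spruce Needles, Moss, Alder Leaves.
Following each consumer down to its lowest-level prey: Alder Leaves → Red-backed Vole → Mink (levels 1 through 3).
All prey of Mink (Red-backed Vole 2) are at level 2 or above, so Mink is at level 1 + 2 = 3.
Every consumer has at least one prey at level 2 or below, so none exceeds level 3.

3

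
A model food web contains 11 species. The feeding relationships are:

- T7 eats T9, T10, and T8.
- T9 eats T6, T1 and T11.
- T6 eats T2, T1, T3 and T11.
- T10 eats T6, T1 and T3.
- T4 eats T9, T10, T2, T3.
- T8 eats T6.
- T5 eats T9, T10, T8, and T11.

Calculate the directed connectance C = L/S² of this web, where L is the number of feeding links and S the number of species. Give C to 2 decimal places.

C = 0.18

The web has S = 11 species and L = 22 feeding links.
C = L / S² = 22 / 121 = 0.1818 ≈ 0.18.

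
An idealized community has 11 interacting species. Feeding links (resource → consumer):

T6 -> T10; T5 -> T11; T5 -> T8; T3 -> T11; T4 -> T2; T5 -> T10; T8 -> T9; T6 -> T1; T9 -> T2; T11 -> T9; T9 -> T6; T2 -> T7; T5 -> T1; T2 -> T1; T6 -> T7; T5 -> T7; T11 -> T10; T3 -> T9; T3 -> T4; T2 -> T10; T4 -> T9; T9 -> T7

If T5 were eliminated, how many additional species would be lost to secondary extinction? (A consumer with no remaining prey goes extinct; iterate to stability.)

Remove T5.
Round 1: T8 (all prey gone) → extinct.
No further losses. Total secondary extinctions: 1.

1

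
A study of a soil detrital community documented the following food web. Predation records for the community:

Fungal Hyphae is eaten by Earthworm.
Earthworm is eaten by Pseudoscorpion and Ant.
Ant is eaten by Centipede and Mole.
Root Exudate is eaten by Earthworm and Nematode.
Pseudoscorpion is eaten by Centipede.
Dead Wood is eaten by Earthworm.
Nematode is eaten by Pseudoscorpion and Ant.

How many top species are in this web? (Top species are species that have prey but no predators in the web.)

2

Top species (has prey, but nothing eats it): Mole, Centipede.
Count: 2.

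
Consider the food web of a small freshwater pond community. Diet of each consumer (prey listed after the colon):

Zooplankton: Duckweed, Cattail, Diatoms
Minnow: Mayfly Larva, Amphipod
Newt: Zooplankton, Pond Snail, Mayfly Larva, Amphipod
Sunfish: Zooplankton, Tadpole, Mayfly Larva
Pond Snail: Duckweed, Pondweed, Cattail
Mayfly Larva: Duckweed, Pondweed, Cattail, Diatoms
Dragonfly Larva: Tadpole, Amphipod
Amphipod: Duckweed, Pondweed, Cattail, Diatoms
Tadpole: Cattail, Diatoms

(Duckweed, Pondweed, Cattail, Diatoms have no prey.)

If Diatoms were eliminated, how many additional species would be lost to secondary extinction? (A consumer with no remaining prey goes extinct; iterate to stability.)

0

Remove Diatoms.
Every predator of it retains at least one other prey: Zooplankton still has Duckweed, Cattail; Tadpole still has Cattail; Mayfly Larva still has Duckweed, Pondweed, Cattail; Amphipod still has Duckweed, Pondweed, Cattail.
No consumer loses all prey, so no secondary extinctions occur.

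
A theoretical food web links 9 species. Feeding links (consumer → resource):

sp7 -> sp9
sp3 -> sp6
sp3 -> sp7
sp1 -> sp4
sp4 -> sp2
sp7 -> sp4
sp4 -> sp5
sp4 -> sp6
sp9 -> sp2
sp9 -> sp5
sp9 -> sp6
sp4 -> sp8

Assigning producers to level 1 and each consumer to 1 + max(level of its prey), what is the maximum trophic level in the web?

Producers (level 1): sp5, sp8, sp6, sp2.
sp5 → sp9 → sp7 → sp3 gives sp3 level 4.
No species has a prey at level 4, so no species reaches level 5.

4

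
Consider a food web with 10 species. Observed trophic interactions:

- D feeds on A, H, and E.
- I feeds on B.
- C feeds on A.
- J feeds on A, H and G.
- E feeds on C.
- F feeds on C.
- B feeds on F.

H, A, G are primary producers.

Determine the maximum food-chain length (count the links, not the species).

4 links

One longest chain: A → C → F → B → I.
It has 5 species and 4 links.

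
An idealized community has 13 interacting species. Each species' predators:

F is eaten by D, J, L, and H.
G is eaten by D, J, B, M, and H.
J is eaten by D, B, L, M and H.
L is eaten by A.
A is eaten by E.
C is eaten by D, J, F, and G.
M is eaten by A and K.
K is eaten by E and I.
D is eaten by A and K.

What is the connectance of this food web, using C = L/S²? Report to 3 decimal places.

The web has S = 13 species and L = 26 feeding links.
C = L / S² = 26 / 169 = 0.1538 ≈ 0.154.

C = 0.154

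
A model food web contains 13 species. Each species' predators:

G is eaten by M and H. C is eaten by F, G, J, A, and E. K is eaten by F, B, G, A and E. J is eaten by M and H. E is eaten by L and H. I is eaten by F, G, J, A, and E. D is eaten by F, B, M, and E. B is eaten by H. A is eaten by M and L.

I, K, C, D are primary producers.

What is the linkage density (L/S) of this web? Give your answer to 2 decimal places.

There are L = 28 links among S = 13 species.
L/S = 28/13 = 2.1538 ≈ 2.15.

L/S = 2.15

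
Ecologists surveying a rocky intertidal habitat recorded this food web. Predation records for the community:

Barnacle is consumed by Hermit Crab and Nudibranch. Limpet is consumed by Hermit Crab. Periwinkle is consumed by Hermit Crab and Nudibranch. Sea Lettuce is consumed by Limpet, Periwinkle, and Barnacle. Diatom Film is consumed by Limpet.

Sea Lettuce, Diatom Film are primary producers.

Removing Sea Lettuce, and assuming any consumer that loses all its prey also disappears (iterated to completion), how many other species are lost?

Remove Sea Lettuce.
Round 1: Barnacle (all prey gone), Periwinkle (all prey gone) → extinct.
Round 2: Nudibranch (all prey gone) → extinct.
No further losses. Total secondary extinctions: 3.

3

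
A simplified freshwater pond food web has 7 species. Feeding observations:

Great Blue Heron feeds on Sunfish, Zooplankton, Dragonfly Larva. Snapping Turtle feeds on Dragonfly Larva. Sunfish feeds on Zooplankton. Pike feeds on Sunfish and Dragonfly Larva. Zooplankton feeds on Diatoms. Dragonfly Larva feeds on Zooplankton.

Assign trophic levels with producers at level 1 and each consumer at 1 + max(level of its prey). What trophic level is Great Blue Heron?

Trophic level 4

Diatoms is a producer → level 1.
Zooplankton eats Diatoms → level 2.
Dragonfly Larva eats Zooplankton → level 3.
Great Blue Heron eats Dragonfly Larva (level 3); other prey at levels: Zooplankton 2, Sunfish 3 → level 4.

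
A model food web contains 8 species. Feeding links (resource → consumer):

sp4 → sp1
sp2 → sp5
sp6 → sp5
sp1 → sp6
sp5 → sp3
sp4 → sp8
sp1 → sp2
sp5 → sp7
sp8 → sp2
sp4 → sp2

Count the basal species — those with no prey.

Basal species (no prey listed): sp4.
Count: 1.

1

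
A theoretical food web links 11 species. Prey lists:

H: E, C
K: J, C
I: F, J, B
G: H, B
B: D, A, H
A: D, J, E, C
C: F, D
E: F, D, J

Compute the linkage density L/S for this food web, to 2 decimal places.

There are L = 21 links among S = 11 species.
L/S = 21/11 = 1.9091 ≈ 1.91.

L/S = 1.91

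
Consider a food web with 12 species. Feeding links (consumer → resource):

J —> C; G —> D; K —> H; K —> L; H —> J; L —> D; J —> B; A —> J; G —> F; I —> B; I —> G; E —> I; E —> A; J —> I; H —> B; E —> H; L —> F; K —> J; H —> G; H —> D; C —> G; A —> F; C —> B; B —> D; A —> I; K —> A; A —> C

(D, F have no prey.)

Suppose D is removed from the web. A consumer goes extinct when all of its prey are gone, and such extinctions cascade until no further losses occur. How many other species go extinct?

1

Remove D.
Round 1: B (all prey gone) → extinct.
No further losses. Total secondary extinctions: 1.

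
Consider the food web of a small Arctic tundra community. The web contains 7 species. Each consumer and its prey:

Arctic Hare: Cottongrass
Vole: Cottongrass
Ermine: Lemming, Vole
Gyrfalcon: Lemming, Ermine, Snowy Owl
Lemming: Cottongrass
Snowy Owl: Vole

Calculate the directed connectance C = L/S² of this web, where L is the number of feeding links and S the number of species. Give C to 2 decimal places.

The web has S = 7 species and L = 9 feeding links.
C = L / S² = 9 / 49 = 0.1837 ≈ 0.18.

C = 0.18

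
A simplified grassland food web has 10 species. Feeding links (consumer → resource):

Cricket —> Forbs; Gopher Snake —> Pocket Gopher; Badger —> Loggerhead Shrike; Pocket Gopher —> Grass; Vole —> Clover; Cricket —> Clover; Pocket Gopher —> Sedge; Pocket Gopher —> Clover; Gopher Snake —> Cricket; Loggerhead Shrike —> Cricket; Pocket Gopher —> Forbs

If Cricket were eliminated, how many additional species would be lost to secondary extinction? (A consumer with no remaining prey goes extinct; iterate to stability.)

Remove Cricket.
Round 1: Loggerhead Shrike (all prey gone) → extinct.
Round 2: Badger (all prey gone) → extinct.
No further losses. Total secondary extinctions: 2.

2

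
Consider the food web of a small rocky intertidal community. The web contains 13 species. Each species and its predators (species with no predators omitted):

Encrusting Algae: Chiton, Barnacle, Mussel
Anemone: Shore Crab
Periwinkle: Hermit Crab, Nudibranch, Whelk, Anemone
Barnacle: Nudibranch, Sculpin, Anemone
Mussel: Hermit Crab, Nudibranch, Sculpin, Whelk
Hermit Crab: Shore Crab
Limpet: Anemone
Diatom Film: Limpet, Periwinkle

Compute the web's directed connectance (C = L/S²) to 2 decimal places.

The web has S = 13 species and L = 19 feeding links.
C = L / S² = 19 / 169 = 0.1124 ≈ 0.11.

C = 0.11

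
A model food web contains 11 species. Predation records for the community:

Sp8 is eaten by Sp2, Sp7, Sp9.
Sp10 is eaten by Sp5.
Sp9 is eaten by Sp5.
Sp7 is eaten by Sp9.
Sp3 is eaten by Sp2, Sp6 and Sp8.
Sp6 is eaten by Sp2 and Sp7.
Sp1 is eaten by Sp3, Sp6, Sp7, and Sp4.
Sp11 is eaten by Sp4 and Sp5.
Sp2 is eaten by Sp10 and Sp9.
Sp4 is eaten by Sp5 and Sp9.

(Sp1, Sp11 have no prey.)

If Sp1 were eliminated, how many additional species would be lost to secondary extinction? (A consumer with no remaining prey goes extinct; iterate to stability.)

Remove Sp1.
Round 1: Sp3 (all prey gone) → extinct.
Round 2: Sp8 (all prey gone), Sp6 (all prey gone) → extinct.
Round 3: Sp7 (all prey gone), Sp2 (all prey gone) → extinct.
Round 4: Sp10 (all prey gone) → extinct.
No further losses. Total secondary extinctions: 6.

6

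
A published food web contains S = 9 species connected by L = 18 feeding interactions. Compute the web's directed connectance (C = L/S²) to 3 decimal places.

C = 0.222

The web has S = 9 species and L = 18 feeding links.
C = L / S² = 18 / 81 = 0.2222 ≈ 0.222.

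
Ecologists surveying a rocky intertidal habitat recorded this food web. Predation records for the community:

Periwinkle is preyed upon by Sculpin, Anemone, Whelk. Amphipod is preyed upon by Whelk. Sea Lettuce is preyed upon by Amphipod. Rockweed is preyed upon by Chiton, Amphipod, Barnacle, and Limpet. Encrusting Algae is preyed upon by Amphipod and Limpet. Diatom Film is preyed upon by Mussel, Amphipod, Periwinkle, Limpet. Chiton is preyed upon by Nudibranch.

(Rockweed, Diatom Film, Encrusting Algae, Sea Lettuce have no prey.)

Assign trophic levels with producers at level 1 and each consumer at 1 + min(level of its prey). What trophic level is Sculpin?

Trophic level 3

Diatom Film is a producer → level 1.
Periwinkle eats Diatom Film → level 2.
Sculpin eats Periwinkle → level 3.
No prey of Sculpin is below level 2, so 3 is the minimum.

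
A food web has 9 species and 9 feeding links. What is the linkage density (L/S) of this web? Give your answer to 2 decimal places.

L/S = 1.00

There are L = 9 links among S = 9 species.
L/S = 9/9 = 1.0000 ≈ 1.00.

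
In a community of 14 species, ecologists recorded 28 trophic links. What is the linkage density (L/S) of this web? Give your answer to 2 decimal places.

L/S = 2.00

There are L = 28 links among S = 14 species.
L/S = 28/14 = 2.0000 ≈ 2.00.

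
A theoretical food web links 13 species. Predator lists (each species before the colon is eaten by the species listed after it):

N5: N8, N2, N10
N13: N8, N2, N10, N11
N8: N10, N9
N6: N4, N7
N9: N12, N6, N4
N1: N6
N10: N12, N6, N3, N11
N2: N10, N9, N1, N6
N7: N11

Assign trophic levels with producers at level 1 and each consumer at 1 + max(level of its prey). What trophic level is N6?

Trophic level 4

N5 is a producer → level 1.
N8 eats N5 (level 1); other prey at levels: N13 1 → level 2.
N10 eats N8 (level 2); other prey at levels: N5 1, N13 1, N2 2 → level 3.
N6 eats N10 (level 3); other prey at levels: N2 2, N9 3, N1 3 → level 4.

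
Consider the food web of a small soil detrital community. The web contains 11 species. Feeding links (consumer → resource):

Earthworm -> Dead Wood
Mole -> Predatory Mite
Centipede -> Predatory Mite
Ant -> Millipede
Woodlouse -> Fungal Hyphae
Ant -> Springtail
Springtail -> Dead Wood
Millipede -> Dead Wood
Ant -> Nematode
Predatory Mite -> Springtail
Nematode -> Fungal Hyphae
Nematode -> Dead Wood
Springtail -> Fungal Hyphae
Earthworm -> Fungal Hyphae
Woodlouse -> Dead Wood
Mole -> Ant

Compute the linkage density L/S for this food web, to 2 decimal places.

L/S = 1.45

There are L = 16 links among S = 11 species.
L/S = 16/11 = 1.4545 ≈ 1.45.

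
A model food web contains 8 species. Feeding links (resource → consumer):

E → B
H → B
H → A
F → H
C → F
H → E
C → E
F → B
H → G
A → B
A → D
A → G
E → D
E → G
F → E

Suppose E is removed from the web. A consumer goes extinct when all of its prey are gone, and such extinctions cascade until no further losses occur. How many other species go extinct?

0

Remove E.
Every predator of it retains at least one other prey: G still has H, A; B still has F, H, A; D still has A.
No consumer loses all prey, so no secondary extinctions occur.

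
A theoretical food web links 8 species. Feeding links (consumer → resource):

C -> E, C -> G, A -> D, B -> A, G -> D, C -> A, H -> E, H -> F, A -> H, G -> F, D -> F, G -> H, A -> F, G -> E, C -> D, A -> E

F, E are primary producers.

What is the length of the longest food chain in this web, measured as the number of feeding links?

3 links

One longest chain: F → H → A → C.
It has 4 species and 3 links.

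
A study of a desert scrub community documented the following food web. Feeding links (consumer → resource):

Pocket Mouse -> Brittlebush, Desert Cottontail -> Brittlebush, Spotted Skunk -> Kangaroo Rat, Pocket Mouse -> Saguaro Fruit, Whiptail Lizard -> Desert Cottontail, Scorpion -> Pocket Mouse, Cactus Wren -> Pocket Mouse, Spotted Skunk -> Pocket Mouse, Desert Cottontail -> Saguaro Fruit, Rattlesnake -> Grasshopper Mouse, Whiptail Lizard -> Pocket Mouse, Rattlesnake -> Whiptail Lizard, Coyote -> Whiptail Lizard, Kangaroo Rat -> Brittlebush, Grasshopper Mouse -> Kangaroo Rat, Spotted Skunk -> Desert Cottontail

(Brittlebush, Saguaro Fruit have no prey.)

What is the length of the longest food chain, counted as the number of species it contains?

One longest chain: Brittlebush → Kangaroo Rat → Grasshopper Mouse → Rattlesnake.
It has 4 species and 3 links.

4 species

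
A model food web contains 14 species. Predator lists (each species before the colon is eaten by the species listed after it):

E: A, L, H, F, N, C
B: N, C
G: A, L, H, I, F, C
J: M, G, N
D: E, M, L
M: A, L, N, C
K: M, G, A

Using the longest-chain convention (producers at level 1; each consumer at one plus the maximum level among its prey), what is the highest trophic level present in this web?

3

Producers (level 1): B, K, D, J.
D → E → A gives A level 3.
No species has a prey at level 3, so no species reaches level 4.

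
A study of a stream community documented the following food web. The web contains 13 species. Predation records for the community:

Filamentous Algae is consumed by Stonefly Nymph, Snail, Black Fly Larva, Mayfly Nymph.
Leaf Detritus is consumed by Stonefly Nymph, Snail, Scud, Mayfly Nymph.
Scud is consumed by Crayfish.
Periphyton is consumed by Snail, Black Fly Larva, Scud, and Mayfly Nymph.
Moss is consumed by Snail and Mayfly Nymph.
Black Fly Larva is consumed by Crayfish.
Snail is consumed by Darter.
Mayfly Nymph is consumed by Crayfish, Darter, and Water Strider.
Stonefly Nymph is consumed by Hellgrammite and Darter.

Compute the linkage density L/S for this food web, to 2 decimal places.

There are L = 22 links among S = 13 species.
L/S = 22/13 = 1.6923 ≈ 1.69.

L/S = 1.69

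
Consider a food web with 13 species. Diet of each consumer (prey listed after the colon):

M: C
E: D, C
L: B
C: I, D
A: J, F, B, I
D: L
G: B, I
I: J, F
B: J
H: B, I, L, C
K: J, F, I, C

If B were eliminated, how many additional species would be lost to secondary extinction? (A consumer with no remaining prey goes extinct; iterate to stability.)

2

Remove B.
Round 1: L (all prey gone) → extinct.
Round 2: D (all prey gone) → extinct.
No further losses. Total secondary extinctions: 2.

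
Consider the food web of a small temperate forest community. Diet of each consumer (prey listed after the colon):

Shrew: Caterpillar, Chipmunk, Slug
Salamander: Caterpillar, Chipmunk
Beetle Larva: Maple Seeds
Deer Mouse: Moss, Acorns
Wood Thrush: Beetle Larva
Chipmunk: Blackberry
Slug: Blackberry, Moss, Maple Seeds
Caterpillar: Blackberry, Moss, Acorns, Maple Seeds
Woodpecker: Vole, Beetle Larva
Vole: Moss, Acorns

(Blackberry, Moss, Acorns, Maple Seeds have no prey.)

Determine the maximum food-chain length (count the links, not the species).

One longest chain: Maple Seeds → Beetle Larva → Wood Thrush.
It has 3 species and 2 links.

2 links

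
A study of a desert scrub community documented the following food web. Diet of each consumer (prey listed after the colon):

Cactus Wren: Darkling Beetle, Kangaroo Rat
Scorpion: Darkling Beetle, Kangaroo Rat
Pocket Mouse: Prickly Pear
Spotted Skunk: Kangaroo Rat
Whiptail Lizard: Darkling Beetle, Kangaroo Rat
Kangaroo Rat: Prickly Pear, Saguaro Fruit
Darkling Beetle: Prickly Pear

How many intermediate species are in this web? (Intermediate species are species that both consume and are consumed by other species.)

Intermediate species (has both prey and predators): Darkling Beetle, Kangaroo Rat.
Count: 2.

2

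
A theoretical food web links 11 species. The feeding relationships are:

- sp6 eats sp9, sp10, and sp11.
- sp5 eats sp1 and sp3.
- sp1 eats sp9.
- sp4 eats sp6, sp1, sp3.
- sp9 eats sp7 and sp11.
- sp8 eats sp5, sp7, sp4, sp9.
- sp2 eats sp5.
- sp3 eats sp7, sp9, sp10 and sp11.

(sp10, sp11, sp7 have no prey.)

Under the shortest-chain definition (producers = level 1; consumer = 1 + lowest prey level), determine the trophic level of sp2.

Trophic level 4

sp10 is a producer → level 1.
sp3 eats sp10 → level 2.
sp5 eats sp3 → level 3.
sp2 eats sp5 → level 4.
No prey of sp2 is below level 3, so 4 is the minimum.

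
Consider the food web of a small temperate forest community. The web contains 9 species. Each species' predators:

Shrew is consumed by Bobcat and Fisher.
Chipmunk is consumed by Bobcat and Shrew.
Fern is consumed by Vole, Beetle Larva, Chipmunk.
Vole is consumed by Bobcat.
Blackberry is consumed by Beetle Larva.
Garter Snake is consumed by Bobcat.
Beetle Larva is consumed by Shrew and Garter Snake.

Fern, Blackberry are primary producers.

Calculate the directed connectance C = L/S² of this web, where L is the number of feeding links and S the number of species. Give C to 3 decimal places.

C = 0.148

The web has S = 9 species and L = 12 feeding links.
C = L / S² = 12 / 81 = 0.1481 ≈ 0.148.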